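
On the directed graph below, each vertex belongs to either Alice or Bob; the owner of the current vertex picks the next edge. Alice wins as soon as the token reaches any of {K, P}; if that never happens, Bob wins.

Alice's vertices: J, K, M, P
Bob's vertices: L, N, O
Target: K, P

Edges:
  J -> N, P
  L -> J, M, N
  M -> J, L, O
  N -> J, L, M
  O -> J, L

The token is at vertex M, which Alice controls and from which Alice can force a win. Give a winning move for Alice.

A0 = {K, P}
A1: add {J} — J (Alice) has J→P.
A2: add {M} — M (Alice) has M→J.
A3 = A2; e.g. L (Bob) can still go to N. Fixed point.
From M, successor J is in the attractor (rank 1); the other successors L, O are not.

J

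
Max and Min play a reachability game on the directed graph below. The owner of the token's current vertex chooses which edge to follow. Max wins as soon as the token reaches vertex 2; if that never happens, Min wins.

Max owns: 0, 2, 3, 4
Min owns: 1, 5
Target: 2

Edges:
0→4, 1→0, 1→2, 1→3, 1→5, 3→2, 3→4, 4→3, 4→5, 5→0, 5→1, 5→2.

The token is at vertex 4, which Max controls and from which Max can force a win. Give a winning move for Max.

3

A0 = {2}
A1: add {3} — 3 (Max) has 3→2.
A2: add {4} — 4 (Max) has 4→3.
A3: add {0} — 0 (Max) has 0→4.
A4 = A3; e.g. 1 (Min) can still go to 5. Fixed point.
From 4, successor 3 is in the attractor (rank 1); the other successor 5 is not.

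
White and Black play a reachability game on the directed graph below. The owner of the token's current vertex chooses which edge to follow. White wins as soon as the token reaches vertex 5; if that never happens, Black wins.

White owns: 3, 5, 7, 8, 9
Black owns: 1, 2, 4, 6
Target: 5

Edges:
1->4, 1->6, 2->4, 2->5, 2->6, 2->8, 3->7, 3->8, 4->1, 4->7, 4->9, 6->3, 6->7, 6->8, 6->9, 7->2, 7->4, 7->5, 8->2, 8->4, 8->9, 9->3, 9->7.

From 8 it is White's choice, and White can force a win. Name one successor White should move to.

A0 = {5}
A1: add {7} — 7 (White) has 7→5.
A2: add {3, 9} — 3 (White) has 3→7; 9 (White) has 9→7.
A3: add {8} — 8 (White) has 8→9.
A4: add {6} — 6 (Black): all of {3, 7, 8, 9} already in.
A5 = A4; e.g. 1 (Black) can still go to 4. Fixed point.
From 8, successor 9 is in the attractor (rank 2); the other successors 2, 4 are not.

9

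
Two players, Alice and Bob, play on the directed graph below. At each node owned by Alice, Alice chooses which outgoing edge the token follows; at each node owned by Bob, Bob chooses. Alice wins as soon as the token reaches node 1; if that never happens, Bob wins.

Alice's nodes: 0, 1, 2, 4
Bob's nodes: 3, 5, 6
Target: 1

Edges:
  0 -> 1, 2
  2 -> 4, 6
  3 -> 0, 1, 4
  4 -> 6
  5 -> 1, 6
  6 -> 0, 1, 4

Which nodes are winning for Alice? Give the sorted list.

0, 1

A0 = {1}
A1: add {0} — 0 (Alice) has 0→1.
A2 = A1; e.g. 2 (Alice) has no edge into A1. Fixed point.
Alice's winning region = {0, 1}.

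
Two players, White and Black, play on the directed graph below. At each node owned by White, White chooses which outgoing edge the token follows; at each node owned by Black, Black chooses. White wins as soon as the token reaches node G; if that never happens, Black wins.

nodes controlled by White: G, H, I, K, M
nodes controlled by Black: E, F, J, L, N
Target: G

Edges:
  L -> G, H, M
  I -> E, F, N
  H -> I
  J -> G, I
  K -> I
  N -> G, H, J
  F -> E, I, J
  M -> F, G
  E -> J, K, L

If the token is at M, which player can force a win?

White

A0 = {G}
A1: add {M} — M (White) has M→G.
A2 = A1; e.g. E (Black) can still go to J. Fixed point.
M ∈ A1, so White can force the target.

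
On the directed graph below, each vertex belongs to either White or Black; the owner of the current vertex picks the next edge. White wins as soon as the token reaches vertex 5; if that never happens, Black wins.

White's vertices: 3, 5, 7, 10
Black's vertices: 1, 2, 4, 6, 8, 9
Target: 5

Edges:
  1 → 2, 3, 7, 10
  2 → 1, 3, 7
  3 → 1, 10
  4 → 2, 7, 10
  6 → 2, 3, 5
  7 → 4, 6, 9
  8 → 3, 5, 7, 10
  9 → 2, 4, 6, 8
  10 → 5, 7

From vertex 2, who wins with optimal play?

Black

A0 = {5}
A1: add {10} — 10 (White) has 10→5.
A2: add {3} — 3 (White) has 3→10.
A3 = A2; e.g. 1 (Black) can still go to 2. Fixed point.
2 never enters the attractor, so Black can avoid the target forever.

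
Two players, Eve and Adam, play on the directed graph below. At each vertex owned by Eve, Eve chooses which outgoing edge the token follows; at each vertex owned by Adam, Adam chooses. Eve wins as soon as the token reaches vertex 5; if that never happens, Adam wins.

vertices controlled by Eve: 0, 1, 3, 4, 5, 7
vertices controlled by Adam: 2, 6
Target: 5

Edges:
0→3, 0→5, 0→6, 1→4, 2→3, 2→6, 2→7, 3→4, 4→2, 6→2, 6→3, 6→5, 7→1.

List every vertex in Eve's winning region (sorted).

0, 5

A0 = {5}
A1: add {0} — 0 (Eve) has 0→5.
A2 = A1; e.g. 1 (Eve) has no edge into A1. Fixed point.
Eve's winning region = {0, 5}.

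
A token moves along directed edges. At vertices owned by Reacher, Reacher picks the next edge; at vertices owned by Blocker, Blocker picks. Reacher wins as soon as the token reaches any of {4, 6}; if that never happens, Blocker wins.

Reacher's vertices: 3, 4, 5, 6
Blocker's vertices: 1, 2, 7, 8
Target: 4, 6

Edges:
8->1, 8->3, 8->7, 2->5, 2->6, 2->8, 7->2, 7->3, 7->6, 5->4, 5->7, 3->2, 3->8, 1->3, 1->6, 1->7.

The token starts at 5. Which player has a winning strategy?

Reacher

A0 = {4, 6}
A1: add {5} — 5 (Reacher) has 5→4.
A2 = A1; e.g. 1 (Blocker) can still go to 3. Fixed point.
5 ∈ A1, so Reacher can force the target.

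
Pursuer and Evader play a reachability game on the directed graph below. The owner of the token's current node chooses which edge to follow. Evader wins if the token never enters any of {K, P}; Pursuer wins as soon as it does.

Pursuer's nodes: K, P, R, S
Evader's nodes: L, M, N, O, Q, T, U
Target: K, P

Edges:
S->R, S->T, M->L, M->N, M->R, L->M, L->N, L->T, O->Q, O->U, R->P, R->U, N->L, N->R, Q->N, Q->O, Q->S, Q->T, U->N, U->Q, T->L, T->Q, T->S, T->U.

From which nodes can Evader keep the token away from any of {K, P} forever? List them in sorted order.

A0 = {K, P}
A1: add {R} — R (Pursuer) has R→P.
A2: add {S} — S (Pursuer) has S→R.
A3 = A2; e.g. L (Evader) can still go to M. Fixed point.
Pursuer's attractor = {K, P, R, S}; Evader avoids the target exactly from the complement.

L, M, N, O, Q, T, U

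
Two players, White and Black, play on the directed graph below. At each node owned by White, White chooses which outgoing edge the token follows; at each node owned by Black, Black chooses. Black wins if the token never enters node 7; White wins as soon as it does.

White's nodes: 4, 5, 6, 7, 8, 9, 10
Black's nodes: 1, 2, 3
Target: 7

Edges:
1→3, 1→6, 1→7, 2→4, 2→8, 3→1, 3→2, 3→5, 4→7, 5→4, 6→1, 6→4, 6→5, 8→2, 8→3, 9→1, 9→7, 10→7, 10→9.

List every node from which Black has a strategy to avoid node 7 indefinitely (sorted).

1, 2, 3, 8

A0 = {7}
A1: add {4, 9, 10} — 4 (White) has 4→7; 9 (White) has 9→7; 10 (White) has 10→7.
A2: add {5, 6} — 5 (White) has 5→4; 6 (White) has 6→4.
A3 = A2; e.g. 1 (Black) can still go to 3. Fixed point.
White's attractor = {4, 5, 6, 7, 9, 10}; Black avoids the target exactly from the complement.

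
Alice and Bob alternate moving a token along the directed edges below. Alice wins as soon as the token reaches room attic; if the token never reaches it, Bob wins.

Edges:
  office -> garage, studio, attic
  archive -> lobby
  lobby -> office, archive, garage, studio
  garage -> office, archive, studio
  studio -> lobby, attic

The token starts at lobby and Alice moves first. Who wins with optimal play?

Bob

Track states (vertex, player-to-move).
A0 = {(attic,Alice), (attic,Bob)}
A1: add {(office,Alice), (studio,Alice)}.
A2 = A1; e.g. (office,Bob) stays out. (lobby,Alice) never enters ⇒ Bob avoids the target.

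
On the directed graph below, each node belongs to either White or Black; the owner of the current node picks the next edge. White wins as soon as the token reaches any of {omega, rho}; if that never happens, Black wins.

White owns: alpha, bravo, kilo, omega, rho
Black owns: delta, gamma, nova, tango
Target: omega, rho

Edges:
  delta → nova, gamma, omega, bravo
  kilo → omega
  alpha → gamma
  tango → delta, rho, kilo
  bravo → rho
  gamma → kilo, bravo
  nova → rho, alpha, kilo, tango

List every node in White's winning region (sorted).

alpha, bravo, gamma, kilo, omega, rho

A0 = {omega, rho}
A1: add {bravo, kilo} — kilo (White) has kilo→omega; bravo (White) has bravo→rho.
A2: add {gamma} — gamma (Black): all of {kilo, bravo} already in.
A3: add {alpha} — alpha (White) has alpha→gamma.
A4 = A3; e.g. nova (Black) can still go to tango. Fixed point.
White's winning region = {alpha, bravo, gamma, kilo, omega, rho}.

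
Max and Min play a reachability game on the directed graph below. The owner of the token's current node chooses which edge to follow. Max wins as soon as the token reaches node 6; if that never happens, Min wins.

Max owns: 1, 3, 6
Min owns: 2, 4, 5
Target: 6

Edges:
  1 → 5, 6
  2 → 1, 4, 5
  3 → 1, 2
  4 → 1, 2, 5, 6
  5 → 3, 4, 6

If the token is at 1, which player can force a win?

A0 = {6}
A1: add {1} — 1 (Max) has 1→6.
1 ∈ A1, so Max can force the target.

Max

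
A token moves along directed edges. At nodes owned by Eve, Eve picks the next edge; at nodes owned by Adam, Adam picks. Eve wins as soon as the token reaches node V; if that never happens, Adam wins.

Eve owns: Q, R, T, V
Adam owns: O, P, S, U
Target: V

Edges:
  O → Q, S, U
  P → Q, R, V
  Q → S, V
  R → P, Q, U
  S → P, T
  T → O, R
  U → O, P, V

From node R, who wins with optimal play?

A0 = {V}
A1: add {Q} — Q (Eve) has Q→V.
A2: add {R} — R (Eve) has R→Q.
R ∈ A2, so Eve can force the target.

Eve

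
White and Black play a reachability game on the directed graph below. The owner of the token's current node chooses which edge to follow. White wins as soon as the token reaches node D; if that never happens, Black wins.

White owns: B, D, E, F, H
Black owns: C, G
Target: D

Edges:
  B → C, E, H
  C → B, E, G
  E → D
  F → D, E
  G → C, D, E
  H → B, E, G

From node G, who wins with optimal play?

Black

A0 = {D}
A1: add {E, F} — E (White) has E→D; F (White) has F→D.
A2: add {B, H} — B (White) has B→E; H (White) has H→E.
A3 = A2; e.g. C (Black) can still go to G. Fixed point.
G never enters the attractor, so Black can avoid the target forever.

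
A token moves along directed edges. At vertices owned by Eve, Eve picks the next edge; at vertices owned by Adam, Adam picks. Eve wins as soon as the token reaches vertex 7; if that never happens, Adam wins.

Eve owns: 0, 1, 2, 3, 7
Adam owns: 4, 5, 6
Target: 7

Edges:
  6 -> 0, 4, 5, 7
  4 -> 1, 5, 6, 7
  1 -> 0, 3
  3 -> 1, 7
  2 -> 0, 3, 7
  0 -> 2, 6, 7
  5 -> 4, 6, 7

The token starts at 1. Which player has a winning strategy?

A0 = {7}
A1: add {0, 2, 3} — 0 (Eve) has 0→7; 2 (Eve) has 2→7; 3 (Eve) has 3→7.
A2: add {1} — 1 (Eve) has 1→0.
A3 = A2; e.g. 4 (Adam) can still go to 5. Fixed point.
1 ∈ A2, so Eve can force the target.

Eve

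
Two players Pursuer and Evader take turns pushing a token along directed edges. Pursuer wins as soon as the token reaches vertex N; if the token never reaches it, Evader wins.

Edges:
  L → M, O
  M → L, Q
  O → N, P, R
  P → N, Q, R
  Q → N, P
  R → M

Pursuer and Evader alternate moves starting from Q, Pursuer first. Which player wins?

Track states (vertex, player-to-move).
A0 = {(N,Pursuer), (N,Evader)}
A1: add {(O,Pursuer), (P,Pursuer), (Q,Pursuer)}.
(Q,Pursuer) ∈ A1 ⇒ Pursuer forces the target.

Pursuer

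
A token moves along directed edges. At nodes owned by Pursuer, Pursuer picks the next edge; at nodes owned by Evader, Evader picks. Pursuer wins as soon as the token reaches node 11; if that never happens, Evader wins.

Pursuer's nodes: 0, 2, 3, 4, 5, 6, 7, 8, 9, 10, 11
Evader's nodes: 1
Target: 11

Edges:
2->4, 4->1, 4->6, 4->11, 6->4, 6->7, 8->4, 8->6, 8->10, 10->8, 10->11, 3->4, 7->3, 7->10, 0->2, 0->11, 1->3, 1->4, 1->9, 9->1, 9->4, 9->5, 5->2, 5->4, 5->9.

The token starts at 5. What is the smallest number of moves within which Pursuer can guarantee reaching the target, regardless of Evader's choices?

A0 = {11}
A1: add {0, 4, 10} — 0 (Pursuer) has 0→11; 4 (Pursuer) has 4→11; 10 (Pursuer) has 10→11.
A2: add {2, 3, 5, 6, 7, 8, 9} — 2 (Pursuer) has 2→4; 3 (Pursuer) has 3→4; 5 (Pursuer) has 5→4; 6 (Pursuer) has 6→4; 7 (Pursuer) has 7→10; 8 (Pursuer) has 8→4; 9 (Pursuer) has 9→4.
5 enters the attractor at level 2, so Pursuer can force the target in 2 moves from there.

2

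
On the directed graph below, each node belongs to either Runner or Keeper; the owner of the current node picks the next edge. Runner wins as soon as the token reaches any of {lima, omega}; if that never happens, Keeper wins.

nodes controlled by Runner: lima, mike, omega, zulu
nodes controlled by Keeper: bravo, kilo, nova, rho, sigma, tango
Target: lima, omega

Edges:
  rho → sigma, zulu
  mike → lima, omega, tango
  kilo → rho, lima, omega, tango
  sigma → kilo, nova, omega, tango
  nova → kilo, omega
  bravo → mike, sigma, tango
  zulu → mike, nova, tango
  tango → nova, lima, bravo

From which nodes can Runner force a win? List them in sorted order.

lima, mike, omega, zulu

A0 = {lima, omega}
A1: add {mike} — mike (Runner) has mike→lima.
A2: add {zulu} — zulu (Runner) has zulu→mike.
A3 = A2; e.g. rho (Keeper) can still go to sigma. Fixed point.
Runner's winning region = {lima, mike, omega, zulu}.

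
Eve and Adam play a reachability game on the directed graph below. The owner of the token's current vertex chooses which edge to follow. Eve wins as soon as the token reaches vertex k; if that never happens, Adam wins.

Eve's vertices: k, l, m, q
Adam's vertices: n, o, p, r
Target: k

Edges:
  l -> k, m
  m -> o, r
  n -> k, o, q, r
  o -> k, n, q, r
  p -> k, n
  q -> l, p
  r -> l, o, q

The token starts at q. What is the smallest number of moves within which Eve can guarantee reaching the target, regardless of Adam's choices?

2

A0 = {k}
A1: add {l} — l (Eve) has l→k.
A2: add {q} — q (Eve) has q→l.
A3 = A2; e.g. m (Eve) has no edge into A2. Fixed point.
q enters the attractor at level 2, so Eve can force the target in 2 moves from there.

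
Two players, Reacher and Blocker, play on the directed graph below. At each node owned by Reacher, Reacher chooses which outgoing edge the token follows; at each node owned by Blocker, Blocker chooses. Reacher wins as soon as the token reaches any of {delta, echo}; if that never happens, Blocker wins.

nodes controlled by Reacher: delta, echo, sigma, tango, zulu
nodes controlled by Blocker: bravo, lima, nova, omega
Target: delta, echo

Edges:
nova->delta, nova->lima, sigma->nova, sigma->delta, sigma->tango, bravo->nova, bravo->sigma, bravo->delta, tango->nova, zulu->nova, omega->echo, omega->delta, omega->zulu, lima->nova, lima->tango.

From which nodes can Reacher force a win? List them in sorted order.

delta, echo, sigma

A0 = {delta, echo}
A1: add {sigma} — sigma (Reacher) has sigma→delta.
A2 = A1; e.g. nova (Blocker) can still go to lima. Fixed point.
Reacher's winning region = {delta, echo, sigma}.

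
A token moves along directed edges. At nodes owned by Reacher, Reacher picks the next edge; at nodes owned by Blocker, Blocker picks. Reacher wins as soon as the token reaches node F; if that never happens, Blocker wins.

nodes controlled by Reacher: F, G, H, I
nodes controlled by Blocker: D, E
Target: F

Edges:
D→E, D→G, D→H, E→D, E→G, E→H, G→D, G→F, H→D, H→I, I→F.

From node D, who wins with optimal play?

A0 = {F}
A1: add {G, I} — G (Reacher) has G→F; I (Reacher) has I→F.
A2: add {H} — H (Reacher) has H→I.
A3 = A2; e.g. D (Blocker) can still go to E. Fixed point.
D never enters the attractor, so Blocker can avoid the target forever.

Blocker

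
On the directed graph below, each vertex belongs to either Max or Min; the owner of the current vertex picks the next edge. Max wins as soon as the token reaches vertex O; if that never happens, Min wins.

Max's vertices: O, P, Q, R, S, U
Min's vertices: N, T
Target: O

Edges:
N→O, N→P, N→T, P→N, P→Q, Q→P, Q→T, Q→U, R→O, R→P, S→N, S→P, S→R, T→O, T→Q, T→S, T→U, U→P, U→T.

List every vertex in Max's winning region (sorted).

O, R, S

A0 = {O}
A1: add {R} — R (Max) has R→O.
A2: add {S} — S (Max) has S→R.
A3 = A2; e.g. N (Min) can still go to P. Fixed point.
Max's winning region = {O, R, S}.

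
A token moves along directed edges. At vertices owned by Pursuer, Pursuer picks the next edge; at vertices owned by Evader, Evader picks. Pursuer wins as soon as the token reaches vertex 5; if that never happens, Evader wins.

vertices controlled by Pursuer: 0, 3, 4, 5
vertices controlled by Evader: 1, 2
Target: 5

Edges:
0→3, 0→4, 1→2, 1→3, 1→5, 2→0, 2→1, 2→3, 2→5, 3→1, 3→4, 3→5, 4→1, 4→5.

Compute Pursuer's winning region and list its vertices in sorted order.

0, 3, 4, 5

A0 = {5}
A1: add {3, 4} — 3 (Pursuer) has 3→5; 4 (Pursuer) has 4→5.
A2: add {0} — 0 (Pursuer) has 0→3.
A3 = A2; e.g. 1 (Evader) can still go to 2. Fixed point.
Pursuer's winning region = {0, 3, 4, 5}.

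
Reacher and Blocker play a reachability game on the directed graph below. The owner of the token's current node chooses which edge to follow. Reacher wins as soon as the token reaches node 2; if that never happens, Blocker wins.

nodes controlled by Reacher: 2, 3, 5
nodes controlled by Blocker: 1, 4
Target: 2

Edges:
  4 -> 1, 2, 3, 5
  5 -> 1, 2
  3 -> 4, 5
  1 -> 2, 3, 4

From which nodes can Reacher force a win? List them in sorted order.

A0 = {2}
A1: add {5} — 5 (Reacher) has 5→2.
A2: add {3} — 3 (Reacher) has 3→5.
A3 = A2; e.g. 1 (Blocker) can still go to 4. Fixed point.
Reacher's winning region = {2, 3, 5}.

2, 3, 5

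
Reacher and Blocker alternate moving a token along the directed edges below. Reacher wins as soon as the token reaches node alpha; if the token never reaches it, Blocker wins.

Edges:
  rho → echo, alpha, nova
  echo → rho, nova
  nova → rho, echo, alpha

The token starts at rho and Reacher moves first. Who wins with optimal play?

Track states (vertex, player-to-move).
A0 = {(alpha,Reacher), (alpha,Blocker)}
A1: add {(rho,Reacher), (nova,Reacher)}.
(rho,Reacher) ∈ A1 ⇒ Reacher forces the target.

Reacher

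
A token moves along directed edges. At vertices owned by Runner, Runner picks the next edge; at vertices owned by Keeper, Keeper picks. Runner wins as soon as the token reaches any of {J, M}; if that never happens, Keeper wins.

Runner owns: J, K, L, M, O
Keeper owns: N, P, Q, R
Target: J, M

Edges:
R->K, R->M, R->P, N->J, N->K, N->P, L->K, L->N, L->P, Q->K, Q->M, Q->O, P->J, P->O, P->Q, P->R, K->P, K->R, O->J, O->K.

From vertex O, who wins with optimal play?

Runner

A0 = {J, M}
A1: add {O} — O (Runner) has O→J.
A2 = A1; e.g. K (Runner) has no edge into A1. Fixed point.
O ∈ A1, so Runner can force the target.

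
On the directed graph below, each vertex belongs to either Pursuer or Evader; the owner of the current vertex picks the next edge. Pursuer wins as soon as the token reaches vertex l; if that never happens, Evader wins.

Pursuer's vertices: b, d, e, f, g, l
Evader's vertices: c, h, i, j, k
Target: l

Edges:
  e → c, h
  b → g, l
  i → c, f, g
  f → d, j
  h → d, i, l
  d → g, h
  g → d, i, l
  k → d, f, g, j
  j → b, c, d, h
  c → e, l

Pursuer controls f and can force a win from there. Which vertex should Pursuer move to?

A0 = {l}
A1: add {b, g} — b (Pursuer) has b→l; g (Pursuer) has g→l.
A2: add {d} — d (Pursuer) has d→g.
A3: add {f} — f (Pursuer) has f→d.
A4 = A3; e.g. c (Evader) can still go to e. Fixed point.
From f, successor d is in the attractor (rank 2); the other successor j is not.

d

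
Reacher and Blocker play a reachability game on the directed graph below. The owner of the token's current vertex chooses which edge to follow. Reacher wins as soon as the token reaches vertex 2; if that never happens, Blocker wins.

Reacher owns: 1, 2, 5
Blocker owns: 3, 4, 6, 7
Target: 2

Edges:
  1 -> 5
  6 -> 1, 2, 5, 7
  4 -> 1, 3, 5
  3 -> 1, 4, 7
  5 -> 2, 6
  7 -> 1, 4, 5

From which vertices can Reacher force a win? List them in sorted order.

1, 2, 5

A0 = {2}
A1: add {5} — 5 (Reacher) has 5→2.
A2: add {1} — 1 (Reacher) has 1→5.
A3 = A2; e.g. 3 (Blocker) can still go to 4. Fixed point.
Reacher's winning region = {1, 2, 5}.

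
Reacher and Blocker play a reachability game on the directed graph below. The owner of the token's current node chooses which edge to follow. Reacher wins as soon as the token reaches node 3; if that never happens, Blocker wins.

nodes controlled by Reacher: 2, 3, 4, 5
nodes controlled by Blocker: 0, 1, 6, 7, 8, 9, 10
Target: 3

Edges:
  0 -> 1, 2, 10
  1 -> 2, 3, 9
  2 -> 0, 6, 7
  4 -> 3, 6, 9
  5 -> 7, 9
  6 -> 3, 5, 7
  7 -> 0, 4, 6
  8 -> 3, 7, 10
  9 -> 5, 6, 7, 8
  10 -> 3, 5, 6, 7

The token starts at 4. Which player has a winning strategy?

A0 = {3}
A1: add {4} — 4 (Reacher) has 4→3.
A2 = A1; e.g. 0 (Blocker) can still go to 1. Fixed point.
4 ∈ A1, so Reacher can force the target.

Reacher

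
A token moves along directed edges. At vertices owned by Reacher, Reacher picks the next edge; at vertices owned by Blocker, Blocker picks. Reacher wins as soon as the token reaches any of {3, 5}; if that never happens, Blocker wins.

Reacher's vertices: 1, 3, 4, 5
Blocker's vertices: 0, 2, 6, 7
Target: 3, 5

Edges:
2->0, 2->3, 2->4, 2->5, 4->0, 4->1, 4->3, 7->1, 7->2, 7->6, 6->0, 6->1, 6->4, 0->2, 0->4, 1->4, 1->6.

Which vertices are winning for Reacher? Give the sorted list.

A0 = {3, 5}
A1: add {4} — 4 (Reacher) has 4→3.
A2: add {1} — 1 (Reacher) has 1→4.
A3 = A2; e.g. 0 (Blocker) can still go to 2. Fixed point.
Reacher's winning region = {1, 3, 4, 5}.

1, 3, 4, 5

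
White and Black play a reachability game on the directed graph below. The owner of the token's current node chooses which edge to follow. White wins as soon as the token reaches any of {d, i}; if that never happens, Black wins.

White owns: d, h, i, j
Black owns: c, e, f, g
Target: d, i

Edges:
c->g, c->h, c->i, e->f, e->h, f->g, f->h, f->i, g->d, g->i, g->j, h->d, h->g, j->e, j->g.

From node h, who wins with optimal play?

A0 = {d, i}
A1: add {h} — h (White) has h→d.
A2 = A1; e.g. c (Black) can still go to g. Fixed point.
h ∈ A1, so White can force the target.

White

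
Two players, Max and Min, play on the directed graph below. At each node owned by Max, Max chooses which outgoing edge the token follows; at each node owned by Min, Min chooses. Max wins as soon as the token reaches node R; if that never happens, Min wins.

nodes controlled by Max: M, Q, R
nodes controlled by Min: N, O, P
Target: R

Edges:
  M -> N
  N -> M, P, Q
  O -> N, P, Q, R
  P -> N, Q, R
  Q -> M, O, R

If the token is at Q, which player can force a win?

A0 = {R}
A1: add {Q} — Q (Max) has Q→R.
A2 = A1; e.g. M (Max) has no edge into A1. Fixed point.
Q ∈ A1, so Max can force the target.

Max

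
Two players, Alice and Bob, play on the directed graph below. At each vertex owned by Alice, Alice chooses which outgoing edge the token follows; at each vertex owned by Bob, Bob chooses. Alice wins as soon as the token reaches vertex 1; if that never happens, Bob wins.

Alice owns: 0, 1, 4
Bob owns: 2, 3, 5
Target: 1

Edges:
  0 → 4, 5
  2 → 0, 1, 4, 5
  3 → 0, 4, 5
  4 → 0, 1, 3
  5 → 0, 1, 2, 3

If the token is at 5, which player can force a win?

A0 = {1}
A1: add {4} — 4 (Alice) has 4→1.
A2: add {0} — 0 (Alice) has 0→4.
A3 = A2; e.g. 2 (Bob) can still go to 5. Fixed point.
5 never enters the attractor, so Bob can avoid the target forever.

Bob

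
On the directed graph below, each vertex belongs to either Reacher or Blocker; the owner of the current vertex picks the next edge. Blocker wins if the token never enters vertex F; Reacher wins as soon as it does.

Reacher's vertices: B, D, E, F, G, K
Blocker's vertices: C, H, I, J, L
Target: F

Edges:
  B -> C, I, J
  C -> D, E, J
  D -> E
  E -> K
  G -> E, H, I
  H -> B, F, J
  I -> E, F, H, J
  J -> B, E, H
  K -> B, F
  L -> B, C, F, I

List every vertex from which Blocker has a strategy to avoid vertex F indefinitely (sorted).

B, C, H, I, J, L

A0 = {F}
A1: add {K} — K (Reacher) has K→F.
A2: add {E} — E (Reacher) has E→K.
A3: add {D, G} — D (Reacher) has D→E; G (Reacher) has G→E.
A4 = A3; e.g. B (Reacher) has no edge into A3. Fixed point.
Reacher's attractor = {D, E, F, G, K}; Blocker avoids the target exactly from the complement.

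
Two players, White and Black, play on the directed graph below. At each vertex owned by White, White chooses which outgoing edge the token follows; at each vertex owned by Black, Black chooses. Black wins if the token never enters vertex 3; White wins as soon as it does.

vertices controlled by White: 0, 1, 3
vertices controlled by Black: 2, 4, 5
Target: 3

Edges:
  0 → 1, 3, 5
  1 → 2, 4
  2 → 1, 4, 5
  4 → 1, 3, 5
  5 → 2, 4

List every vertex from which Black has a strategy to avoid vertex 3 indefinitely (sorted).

A0 = {3}
A1: add {0} — 0 (White) has 0→3.
A2 = A1; e.g. 1 (White) has no edge into A1. Fixed point.
White's attractor = {0, 3}; Black avoids the target exactly from the complement.

1, 2, 4, 5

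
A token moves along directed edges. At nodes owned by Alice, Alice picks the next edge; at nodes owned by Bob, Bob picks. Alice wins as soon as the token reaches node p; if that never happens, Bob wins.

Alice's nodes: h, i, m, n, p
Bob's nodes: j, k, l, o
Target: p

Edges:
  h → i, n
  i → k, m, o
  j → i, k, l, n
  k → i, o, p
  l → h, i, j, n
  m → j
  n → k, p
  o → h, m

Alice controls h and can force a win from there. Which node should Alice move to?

A0 = {p}
A1: add {n} — n (Alice) has n→p.
A2: add {h} — h (Alice) has h→n.
A3 = A2; e.g. i (Alice) has no edge into A2. Fixed point.
From h, successor n is in the attractor (rank 1); the other successor i is not.

n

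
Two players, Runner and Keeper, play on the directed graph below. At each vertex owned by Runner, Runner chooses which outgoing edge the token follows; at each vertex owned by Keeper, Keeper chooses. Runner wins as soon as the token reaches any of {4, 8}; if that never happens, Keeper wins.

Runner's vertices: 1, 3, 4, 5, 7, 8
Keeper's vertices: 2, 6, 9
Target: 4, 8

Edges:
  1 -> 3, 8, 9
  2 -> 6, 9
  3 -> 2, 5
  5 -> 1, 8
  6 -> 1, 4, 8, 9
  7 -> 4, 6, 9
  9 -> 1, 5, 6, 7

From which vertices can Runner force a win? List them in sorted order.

A0 = {4, 8}
A1: add {1, 5, 7} — 1 (Runner) has 1→8; 5 (Runner) has 5→8; 7 (Runner) has 7→4.
A2: add {3} — 3 (Runner) has 3→5.
A3 = A2; e.g. 2 (Keeper) can still go to 6. Fixed point.
Runner's winning region = {1, 3, 4, 5, 7, 8}.

1, 3, 4, 5, 7, 8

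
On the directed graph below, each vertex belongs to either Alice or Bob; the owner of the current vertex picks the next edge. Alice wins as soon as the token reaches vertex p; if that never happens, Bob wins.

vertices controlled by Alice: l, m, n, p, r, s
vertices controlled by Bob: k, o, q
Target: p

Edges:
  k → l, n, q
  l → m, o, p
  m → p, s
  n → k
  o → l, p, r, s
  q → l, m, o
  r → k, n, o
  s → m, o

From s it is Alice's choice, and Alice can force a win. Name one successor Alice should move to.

A0 = {p}
A1: add {l, m} — l (Alice) has l→p; m (Alice) has m→p.
A2: add {s} — s (Alice) has s→m.
A3 = A2; e.g. k (Bob) can still go to n. Fixed point.
From s, successor m is in the attractor (rank 1); the other successor o is not.

m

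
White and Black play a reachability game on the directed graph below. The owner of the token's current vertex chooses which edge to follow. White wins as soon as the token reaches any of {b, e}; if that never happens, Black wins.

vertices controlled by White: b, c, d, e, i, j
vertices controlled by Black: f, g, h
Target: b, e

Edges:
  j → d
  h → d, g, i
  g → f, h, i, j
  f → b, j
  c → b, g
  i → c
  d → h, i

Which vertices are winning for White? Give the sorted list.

A0 = {b, e}
A1: add {c} — c (White) has c→b.
A2: add {i} — i (White) has i→c.
A3: add {d} — d (White) has d→i.
A4: add {j} — j (White) has j→d.
A5: add {f} — f (Black): all of {b, j} already in.
A6 = A5; e.g. g (Black) can still go to h. Fixed point.
White's winning region = {b, c, d, e, f, i, j}.

b, c, d, e, f, i, j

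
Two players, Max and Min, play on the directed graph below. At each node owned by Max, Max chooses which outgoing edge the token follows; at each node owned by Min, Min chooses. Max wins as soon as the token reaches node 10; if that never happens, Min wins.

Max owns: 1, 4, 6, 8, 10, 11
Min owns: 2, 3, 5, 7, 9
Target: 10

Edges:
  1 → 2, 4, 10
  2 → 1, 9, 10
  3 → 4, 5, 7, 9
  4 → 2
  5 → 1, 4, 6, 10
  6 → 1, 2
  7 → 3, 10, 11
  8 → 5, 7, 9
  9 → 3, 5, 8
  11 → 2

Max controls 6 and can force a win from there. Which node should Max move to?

A0 = {10}
A1: add {1} — 1 (Max) has 1→10.
A2: add {6} — 6 (Max) has 6→1.
A3 = A2; e.g. 2 (Min) can still go to 9. Fixed point.
From 6, successor 1 is in the attractor (rank 1); the other successor 2 is not.

1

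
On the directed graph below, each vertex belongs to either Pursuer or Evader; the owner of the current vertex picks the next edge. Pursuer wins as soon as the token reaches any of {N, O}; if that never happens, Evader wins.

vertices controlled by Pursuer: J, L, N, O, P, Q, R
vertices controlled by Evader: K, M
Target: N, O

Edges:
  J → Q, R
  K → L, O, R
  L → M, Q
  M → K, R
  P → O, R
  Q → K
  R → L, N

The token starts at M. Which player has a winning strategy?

Evader

A0 = {N, O}
A1: add {P, R} — P (Pursuer) has P→O; R (Pursuer) has R→N.
A2: add {J} — J (Pursuer) has J→R.
A3 = A2; e.g. K (Evader) can still go to L. Fixed point.
M never enters the attractor, so Evader can avoid the target forever.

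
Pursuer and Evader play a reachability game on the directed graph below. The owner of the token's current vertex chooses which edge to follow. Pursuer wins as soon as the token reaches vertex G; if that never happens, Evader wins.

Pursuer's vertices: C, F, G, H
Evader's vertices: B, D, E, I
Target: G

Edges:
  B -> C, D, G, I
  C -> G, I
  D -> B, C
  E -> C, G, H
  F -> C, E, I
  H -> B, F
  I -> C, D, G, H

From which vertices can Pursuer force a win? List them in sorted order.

C, E, F, G, H

A0 = {G}
A1: add {C} — C (Pursuer) has C→G.
A2: add {F} — F (Pursuer) has F→C.
A3: add {H} — H (Pursuer) has H→F.
A4: add {E} — E (Evader): all of {C, G, H} already in.
A5 = A4; e.g. B (Evader) can still go to D. Fixed point.
Pursuer's winning region = {C, E, F, G, H}.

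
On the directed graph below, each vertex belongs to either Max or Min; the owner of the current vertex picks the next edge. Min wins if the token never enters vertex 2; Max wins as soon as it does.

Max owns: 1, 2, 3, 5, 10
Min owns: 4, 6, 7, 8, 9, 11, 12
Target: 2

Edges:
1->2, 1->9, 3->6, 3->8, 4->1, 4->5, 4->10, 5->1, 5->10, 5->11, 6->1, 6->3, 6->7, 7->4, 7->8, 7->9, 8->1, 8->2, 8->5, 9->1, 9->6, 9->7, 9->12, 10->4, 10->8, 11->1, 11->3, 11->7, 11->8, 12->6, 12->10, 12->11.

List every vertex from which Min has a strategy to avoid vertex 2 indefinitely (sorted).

6, 7, 9, 11, 12

A0 = {2}
A1: add {1} — 1 (Max) has 1→2.
A2: add {5} — 5 (Max) has 5→1.
A3: add {8} — 8 (Min): all of {1, 2, 5} already in.
A4: add {3, 10} — 3 (Max) has 3→8; 10 (Max) has 10→8.
A5: add {4} — 4 (Min): all of {1, 5, 10} already in.
A6 = A5; e.g. 6 (Min) can still go to 7. Fixed point.
Max's attractor = {1, 2, 3, 4, 5, 8, 10}; Min avoids the target exactly from the complement.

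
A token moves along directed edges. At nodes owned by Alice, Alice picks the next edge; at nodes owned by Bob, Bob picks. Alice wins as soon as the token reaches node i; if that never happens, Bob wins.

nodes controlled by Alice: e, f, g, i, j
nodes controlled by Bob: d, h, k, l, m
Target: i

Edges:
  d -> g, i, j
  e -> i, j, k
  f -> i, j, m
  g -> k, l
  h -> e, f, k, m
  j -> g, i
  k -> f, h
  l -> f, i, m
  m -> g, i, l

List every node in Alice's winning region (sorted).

A0 = {i}
A1: add {e, f, j} — e (Alice) has e→i; f (Alice) has f→i; j (Alice) has j→i.
A2 = A1; e.g. d (Bob) can still go to g. Fixed point.
Alice's winning region = {e, f, i, j}.

e, f, i, j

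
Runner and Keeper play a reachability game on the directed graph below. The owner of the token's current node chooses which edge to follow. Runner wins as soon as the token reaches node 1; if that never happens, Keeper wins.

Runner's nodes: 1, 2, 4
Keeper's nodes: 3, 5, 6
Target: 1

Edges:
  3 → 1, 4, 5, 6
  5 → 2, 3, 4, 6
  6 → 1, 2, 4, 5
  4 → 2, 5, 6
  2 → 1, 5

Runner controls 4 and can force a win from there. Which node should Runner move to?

2

A0 = {1}
A1: add {2} — 2 (Runner) has 2→1.
A2: add {4} — 4 (Runner) has 4→2.
A3 = A2; e.g. 3 (Keeper) can still go to 5. Fixed point.
From 4, successor 2 is in the attractor (rank 1); the other successors 5, 6 are not.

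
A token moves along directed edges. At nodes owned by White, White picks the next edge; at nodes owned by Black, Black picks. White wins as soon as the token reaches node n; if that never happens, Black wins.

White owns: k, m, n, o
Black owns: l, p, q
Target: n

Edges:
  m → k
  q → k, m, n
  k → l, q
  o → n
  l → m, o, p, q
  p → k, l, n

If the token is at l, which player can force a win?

Black

A0 = {n}
A1: add {o} — o (White) has o→n.
A2 = A1; e.g. k (White) has no edge into A1. Fixed point.
l never enters the attractor, so Black can avoid the target forever.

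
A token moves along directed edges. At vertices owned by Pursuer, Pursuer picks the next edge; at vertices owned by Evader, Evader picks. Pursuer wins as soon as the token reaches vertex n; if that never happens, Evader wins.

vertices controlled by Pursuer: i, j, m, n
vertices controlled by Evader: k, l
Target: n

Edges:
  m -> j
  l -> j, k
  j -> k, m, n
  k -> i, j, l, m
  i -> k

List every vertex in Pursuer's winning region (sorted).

j, m, n

A0 = {n}
A1: add {j} — j (Pursuer) has j→n.
A2: add {m} — m (Pursuer) has m→j.
A3 = A2; e.g. i (Pursuer) has no edge into A2. Fixed point.
Pursuer's winning region = {j, m, n}.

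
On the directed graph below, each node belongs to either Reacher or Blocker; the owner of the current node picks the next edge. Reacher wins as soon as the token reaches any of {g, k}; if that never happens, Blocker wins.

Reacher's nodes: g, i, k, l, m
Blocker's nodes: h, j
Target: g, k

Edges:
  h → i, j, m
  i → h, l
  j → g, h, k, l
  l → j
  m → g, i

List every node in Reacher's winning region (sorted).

A0 = {g, k}
A1: add {m} — m (Reacher) has m→g.
A2 = A1; e.g. h (Blocker) can still go to i. Fixed point.
Reacher's winning region = {g, k, m}.

g, k, m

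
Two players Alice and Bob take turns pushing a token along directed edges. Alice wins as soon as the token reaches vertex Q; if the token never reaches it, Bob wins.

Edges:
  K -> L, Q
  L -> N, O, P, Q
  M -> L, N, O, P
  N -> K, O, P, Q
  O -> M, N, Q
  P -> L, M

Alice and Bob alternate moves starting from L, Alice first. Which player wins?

Alice

Track states (vertex, player-to-move).
A0 = {(Q,Alice), (Q,Bob)}
A1: add {(K,Alice), (L,Alice), (N,Alice), (O,Alice)}.
(L,Alice) ∈ A1 ⇒ Alice forces the target.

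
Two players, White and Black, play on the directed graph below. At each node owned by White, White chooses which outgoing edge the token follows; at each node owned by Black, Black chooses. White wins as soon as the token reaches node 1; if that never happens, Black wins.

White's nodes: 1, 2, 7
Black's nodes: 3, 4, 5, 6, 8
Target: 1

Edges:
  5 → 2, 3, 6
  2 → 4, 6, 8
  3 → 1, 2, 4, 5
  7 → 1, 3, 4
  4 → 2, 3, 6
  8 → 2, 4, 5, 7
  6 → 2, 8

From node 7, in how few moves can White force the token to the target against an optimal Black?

1

A0 = {1}
A1: add {7} — 7 (White) has 7→1.
A2 = A1; e.g. 2 (White) has no edge into A1. Fixed point.
7 enters the attractor at level 1, so White can force the target in 1 move from there.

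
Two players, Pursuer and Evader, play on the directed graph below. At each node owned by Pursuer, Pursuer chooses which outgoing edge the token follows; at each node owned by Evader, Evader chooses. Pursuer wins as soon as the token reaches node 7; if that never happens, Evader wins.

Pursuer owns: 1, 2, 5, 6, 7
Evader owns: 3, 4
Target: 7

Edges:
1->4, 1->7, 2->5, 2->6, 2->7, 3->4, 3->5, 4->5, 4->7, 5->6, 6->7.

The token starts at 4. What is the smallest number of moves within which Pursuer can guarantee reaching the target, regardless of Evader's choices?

A0 = {7}
A1: add {1, 2, 6} — 1 (Pursuer) has 1→7; 2 (Pursuer) has 2→7; 6 (Pursuer) has 6→7.
A2: add {5} — 5 (Pursuer) has 5→6.
A3: add {4} — 4 (Evader): all of {5, 7} already in.
4 enters the attractor at level 3, so Pursuer can force the target in 3 moves from there.

3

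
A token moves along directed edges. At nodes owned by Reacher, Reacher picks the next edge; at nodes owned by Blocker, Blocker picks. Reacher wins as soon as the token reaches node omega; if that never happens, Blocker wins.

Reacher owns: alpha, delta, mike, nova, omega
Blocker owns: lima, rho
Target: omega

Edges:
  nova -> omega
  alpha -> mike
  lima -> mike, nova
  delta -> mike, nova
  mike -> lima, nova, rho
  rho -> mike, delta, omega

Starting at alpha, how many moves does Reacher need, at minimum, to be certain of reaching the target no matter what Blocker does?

A0 = {omega}
A1: add {nova} — nova (Reacher) has nova→omega.
A2: add {delta, mike} — mike (Reacher) has mike→nova; delta (Reacher) has delta→nova.
A3: add {alpha, lima, rho} — lima (Blocker): all of {mike, nova} already in; rho (Blocker): all of {mike, delta, omega} already in; alpha (Reacher) has alpha→mike.
A3 = all vertices. Fixed point.
alpha enters the attractor at level 3, so Reacher can force the target in 3 moves from there.

3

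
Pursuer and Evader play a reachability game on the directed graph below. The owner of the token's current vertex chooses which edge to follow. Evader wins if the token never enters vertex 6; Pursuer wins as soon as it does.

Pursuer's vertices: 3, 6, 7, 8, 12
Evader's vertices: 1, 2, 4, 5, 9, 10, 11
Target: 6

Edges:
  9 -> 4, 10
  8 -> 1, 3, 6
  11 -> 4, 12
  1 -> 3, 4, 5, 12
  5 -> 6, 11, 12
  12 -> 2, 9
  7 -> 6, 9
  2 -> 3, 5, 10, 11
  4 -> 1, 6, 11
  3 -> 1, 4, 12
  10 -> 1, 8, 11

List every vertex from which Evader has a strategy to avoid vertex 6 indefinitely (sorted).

A0 = {6}
A1: add {7, 8} — 7 (Pursuer) has 7→6; 8 (Pursuer) has 8→6.
A2 = A1; e.g. 1 (Evader) can still go to 3. Fixed point.
Pursuer's attractor = {6, 7, 8}; Evader avoids the target exactly from the complement.

1, 2, 3, 4, 5, 9, 10, 11, 12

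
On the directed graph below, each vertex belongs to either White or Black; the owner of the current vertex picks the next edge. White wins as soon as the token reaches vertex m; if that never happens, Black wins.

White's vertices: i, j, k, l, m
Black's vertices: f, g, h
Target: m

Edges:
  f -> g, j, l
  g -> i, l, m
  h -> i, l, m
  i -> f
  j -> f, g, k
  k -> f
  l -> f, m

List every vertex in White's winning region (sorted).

A0 = {m}
A1: add {l} — l (White) has l→m.
A2 = A1; e.g. f (Black) can still go to g. Fixed point.
White's winning region = {l, m}.

l, m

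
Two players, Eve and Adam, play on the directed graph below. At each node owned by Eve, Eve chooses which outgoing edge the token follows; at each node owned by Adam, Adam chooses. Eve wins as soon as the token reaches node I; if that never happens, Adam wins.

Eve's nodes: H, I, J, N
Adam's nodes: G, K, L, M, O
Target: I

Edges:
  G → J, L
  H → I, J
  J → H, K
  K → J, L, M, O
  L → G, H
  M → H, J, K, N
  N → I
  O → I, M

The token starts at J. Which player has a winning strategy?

Eve

A0 = {I}
A1: add {H, N} — H (Eve) has H→I; N (Eve) has N→I.
A2: add {J} — J (Eve) has J→H.
A3 = A2; e.g. G (Adam) can still go to L. Fixed point.
J ∈ A2, so Eve can force the target.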